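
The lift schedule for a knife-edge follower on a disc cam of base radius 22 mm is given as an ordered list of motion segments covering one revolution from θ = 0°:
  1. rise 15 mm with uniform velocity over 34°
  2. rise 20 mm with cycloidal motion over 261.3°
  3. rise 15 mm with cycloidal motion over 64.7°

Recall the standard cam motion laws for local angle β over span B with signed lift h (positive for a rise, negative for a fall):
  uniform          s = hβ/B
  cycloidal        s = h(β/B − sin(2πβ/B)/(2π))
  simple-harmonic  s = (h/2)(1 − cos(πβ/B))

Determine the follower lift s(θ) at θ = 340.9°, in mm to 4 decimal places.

seg 1 [0°–34°] uniform, h=15: full span → s += 15 → s = 15.0000
seg 2 [34°–295.3°] cycloidal, h=20: full span → s += 20 → s = 35.0000
seg 3 [295.3°–360°] cycloidal, h=15: θ=340.9° here. β=45.6, B=64.7. 15·(0.7048 − sin(2π·0.7048)/(2π)) = 12.8635 → s = 47.8635

47.8635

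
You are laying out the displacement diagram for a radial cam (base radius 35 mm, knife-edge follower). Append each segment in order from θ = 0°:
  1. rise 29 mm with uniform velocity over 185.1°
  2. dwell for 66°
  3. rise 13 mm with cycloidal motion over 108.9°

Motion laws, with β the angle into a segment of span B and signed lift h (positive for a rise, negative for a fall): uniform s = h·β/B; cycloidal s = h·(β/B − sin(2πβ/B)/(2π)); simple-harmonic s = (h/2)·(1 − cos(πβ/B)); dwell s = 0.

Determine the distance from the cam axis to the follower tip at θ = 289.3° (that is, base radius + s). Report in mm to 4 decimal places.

seg 1 [0°–185.1°] uniform, h=29: full span → s += 29 → s = 29.0000
seg 2 [185.1°–251.1°] dwell: s stays 29.0000
seg 3 [251.1°–360°] cycloidal, h=13: θ=289.3° here. β=38.2, B=108.9. 13·(0.3508 − sin(2π·0.3508)/(2π)) = 2.8923 → s = 31.8923
radial distance = base radius + s = 35 + 31.8923 = 66.8923

66.8923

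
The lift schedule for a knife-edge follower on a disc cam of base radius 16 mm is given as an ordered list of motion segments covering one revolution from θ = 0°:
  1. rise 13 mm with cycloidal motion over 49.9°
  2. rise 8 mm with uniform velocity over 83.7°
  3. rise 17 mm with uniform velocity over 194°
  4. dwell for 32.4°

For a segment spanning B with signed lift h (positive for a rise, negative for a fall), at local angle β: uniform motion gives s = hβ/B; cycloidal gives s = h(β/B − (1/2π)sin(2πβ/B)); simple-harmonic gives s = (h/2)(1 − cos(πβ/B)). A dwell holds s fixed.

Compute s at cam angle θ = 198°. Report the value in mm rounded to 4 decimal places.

seg 1 [0°–49.9°] cycloidal, h=13: full span → s += 13 → s = 13.0000
seg 2 [49.9°–133.6°] uniform, h=8: full span → s += 8 → s = 21.0000
seg 3 [133.6°–327.6°] uniform, h=17: θ=198° here. β=64.4, B=194. 17·64.4/194 = 5.6433 → s = 26.6433

26.6433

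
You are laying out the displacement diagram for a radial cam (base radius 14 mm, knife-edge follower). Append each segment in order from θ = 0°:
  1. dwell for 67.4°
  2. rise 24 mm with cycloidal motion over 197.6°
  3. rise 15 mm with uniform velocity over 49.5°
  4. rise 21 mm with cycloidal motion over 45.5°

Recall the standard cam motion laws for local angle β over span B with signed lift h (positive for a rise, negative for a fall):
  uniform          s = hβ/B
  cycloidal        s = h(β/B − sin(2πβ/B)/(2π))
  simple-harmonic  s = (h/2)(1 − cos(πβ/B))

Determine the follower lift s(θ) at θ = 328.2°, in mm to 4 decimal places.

seg 1 [0°–67.4°] dwell: s stays 0.0000
seg 2 [67.4°–265°] cycloidal, h=24: full span → s += 24 → s = 24.0000
seg 3 [265°–314.5°] uniform, h=15: full span → s += 15 → s = 39.0000
seg 4 [314.5°–360°] cycloidal, h=21: θ=328.2° here. β=13.7, B=45.5. 21·(0.3011 − sin(2π·0.3011)/(2π)) = 3.1516 → s = 42.1516

42.1516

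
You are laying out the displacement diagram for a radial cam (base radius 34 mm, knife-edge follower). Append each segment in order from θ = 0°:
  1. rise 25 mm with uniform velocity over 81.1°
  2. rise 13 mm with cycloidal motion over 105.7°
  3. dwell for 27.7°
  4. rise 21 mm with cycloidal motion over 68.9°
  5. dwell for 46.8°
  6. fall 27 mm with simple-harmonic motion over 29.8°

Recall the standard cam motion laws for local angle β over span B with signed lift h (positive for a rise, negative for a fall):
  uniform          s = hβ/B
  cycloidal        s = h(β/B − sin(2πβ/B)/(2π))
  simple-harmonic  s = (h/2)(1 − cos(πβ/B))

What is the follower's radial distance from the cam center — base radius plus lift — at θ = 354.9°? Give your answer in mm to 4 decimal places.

seg 1 [0°–81.1°] uniform, h=25: full span → s += 25 → s = 25.0000
seg 2 [81.1°–186.8°] cycloidal, h=13: full span → s += 13 → s = 38.0000
seg 3 [186.8°–214.5°] dwell: s stays 38.0000
seg 4 [214.5°–283.4°] cycloidal, h=21: full span → s += 21 → s = 59.0000
seg 5 [283.4°–330.2°] dwell: s stays 59.0000
seg 6 [330.2°–360°] simple-harmonic, h=-27: θ=354.9° here. β=24.7, B=29.8. -27/2·(1 − cos(π·0.8289)) = -25.0953 → s = 33.9047
radial distance = base radius + s = 34 + 33.9047 = 67.9047

67.9047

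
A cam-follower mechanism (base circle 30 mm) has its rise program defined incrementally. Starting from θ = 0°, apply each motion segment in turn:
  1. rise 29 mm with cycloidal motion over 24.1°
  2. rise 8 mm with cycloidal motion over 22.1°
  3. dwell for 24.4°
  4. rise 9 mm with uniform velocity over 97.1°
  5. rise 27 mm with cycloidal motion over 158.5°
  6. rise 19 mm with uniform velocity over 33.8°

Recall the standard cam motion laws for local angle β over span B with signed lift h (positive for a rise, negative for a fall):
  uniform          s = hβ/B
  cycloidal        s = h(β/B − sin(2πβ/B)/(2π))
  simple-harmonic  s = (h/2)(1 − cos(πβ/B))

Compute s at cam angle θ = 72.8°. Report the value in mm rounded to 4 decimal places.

seg 1 [0°–24.1°] cycloidal, h=29: full span → s += 29 → s = 29.0000
seg 2 [24.1°–46.2°] cycloidal, h=8: full span → s += 8 → s = 37.0000
seg 3 [46.2°–70.6°] dwell: s stays 37.0000
seg 4 [70.6°–167.7°] uniform, h=9: θ=72.8° here. β=2.2, B=97.1. 9·2.2/97.1 = 0.2039 → s = 37.2039

37.2039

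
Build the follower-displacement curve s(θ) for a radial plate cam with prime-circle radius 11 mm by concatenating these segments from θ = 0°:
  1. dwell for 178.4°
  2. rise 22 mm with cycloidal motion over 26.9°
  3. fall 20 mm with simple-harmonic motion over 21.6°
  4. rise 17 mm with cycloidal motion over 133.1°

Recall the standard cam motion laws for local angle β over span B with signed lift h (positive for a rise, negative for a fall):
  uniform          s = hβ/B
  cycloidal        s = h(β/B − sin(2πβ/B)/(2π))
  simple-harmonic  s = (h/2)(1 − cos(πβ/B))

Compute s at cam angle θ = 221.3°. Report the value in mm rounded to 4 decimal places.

seg 1 [0°–178.4°] dwell: s stays 0.0000
seg 2 [178.4°–205.3°] cycloidal, h=22: full span → s += 22 → s = 22.0000
seg 3 [205.3°–226.9°] simple-harmonic, h=-20: θ=221.3° here. β=16, B=21.6. -20/2·(1 − cos(π·0.7407)) = -16.8624 → s = 5.1376

5.1376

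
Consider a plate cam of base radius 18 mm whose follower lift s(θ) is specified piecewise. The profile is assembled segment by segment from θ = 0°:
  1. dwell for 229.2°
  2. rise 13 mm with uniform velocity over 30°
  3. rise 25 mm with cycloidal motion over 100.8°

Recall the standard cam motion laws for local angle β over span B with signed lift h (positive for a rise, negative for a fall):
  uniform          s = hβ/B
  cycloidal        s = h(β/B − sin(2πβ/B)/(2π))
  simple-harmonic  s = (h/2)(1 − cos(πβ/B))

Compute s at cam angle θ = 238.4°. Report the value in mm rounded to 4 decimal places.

seg 1 [0°–229.2°] dwell: s stays 0.0000
seg 2 [229.2°–259.2°] uniform, h=13: θ=238.4° here. β=9.2, B=30. 13·9.2/30 = 3.9867 → s = 3.9867

3.9867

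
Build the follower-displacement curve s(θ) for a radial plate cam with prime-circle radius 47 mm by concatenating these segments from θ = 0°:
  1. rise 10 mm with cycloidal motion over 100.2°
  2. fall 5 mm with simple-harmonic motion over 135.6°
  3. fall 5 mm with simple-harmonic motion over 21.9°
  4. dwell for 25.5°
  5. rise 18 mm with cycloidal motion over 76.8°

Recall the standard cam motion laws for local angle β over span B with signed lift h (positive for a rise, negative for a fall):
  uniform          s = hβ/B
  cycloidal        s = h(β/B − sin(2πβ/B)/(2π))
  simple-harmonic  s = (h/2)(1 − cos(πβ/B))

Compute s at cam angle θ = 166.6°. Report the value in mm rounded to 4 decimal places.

seg 1 [0°–100.2°] cycloidal, h=10: full span → s += 10 → s = 10.0000
seg 2 [100.2°–235.8°] simple-harmonic, h=-5: θ=166.6° here. β=66.4, B=135.6. -5/2·(1 − cos(π·0.4897)) = -2.4189 → s = 7.5811

7.5811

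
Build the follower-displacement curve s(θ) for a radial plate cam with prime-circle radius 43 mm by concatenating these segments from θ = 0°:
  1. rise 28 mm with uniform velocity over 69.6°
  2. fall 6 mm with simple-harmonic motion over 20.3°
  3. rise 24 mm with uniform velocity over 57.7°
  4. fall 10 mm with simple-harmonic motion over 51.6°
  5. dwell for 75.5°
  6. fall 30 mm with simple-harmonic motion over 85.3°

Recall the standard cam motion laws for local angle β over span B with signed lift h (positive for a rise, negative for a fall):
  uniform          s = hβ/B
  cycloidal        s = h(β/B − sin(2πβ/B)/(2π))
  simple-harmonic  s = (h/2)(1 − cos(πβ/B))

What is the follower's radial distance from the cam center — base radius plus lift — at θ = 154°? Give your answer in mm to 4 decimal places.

seg 1 [0°–69.6°] uniform, h=28: full span → s += 28 → s = 28.0000
seg 2 [69.6°–89.9°] simple-harmonic, h=-6: full span → s += -6 → s = 22.0000
seg 3 [89.9°–147.6°] uniform, h=24: full span → s += 24 → s = 46.0000
seg 4 [147.6°–199.2°] simple-harmonic, h=-10: θ=154° here. β=6.4, B=51.6. -10/2·(1 − cos(π·0.1240)) = -0.3748 → s = 45.6252
radial distance = base radius + s = 43 + 45.6252 = 88.6252

88.6252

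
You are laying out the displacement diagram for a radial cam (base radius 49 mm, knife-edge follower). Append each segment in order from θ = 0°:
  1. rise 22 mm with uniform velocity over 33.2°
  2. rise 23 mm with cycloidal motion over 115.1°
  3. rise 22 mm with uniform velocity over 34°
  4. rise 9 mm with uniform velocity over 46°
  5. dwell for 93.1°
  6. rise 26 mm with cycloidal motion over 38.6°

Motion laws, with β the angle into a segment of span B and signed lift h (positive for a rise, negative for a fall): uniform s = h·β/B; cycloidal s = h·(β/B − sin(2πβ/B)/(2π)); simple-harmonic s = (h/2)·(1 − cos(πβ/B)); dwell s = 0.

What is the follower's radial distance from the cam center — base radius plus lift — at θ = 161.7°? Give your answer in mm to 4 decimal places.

seg 1 [0°–33.2°] uniform, h=22: full span → s += 22 → s = 22.0000
seg 2 [33.2°–148.3°] cycloidal, h=23: full span → s += 23 → s = 45.0000
seg 3 [148.3°–182.3°] uniform, h=22: θ=161.7° here. β=13.4, B=34. 22·13.4/34 = 8.6706 → s = 53.6706
radial distance = base radius + s = 49 + 53.6706 = 102.6706

102.6706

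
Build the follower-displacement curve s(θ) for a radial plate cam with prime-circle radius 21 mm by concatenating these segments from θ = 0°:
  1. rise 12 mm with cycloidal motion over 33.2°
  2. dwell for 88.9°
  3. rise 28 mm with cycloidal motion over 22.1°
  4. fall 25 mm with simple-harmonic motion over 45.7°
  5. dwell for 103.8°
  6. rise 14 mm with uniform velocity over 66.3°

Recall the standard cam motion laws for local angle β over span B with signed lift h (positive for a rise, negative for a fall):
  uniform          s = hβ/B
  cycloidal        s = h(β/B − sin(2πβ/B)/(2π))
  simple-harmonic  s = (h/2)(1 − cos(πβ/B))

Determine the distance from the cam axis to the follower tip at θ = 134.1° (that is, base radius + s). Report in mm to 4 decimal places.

seg 1 [0°–33.2°] cycloidal, h=12: full span → s += 12 → s = 12.0000
seg 2 [33.2°–122.1°] dwell: s stays 12.0000
seg 3 [122.1°–144.2°] cycloidal, h=28: θ=134.1° here. β=12, B=22.1. 28·(0.5430 − sin(2π·0.5430)/(2π)) = 16.3927 → s = 28.3927
radial distance = base radius + s = 21 + 28.3927 = 49.3927

49.3927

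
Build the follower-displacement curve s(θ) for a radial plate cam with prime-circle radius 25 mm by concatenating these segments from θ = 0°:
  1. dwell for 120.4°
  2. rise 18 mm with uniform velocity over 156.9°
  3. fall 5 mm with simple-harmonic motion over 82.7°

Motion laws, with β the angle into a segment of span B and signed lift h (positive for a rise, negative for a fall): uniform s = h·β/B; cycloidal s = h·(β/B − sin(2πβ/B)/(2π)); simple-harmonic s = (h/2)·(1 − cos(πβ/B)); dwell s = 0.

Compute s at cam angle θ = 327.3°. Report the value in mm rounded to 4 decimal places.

seg 1 [0°–120.4°] dwell: s stays 0.0000
seg 2 [120.4°–277.3°] uniform, h=18: full span → s += 18 → s = 18.0000
seg 3 [277.3°–360°] simple-harmonic, h=-5: θ=327.3° here. β=50, B=82.7. -5/2·(1 − cos(π·0.6046)) = -3.3068 → s = 14.6932

14.6932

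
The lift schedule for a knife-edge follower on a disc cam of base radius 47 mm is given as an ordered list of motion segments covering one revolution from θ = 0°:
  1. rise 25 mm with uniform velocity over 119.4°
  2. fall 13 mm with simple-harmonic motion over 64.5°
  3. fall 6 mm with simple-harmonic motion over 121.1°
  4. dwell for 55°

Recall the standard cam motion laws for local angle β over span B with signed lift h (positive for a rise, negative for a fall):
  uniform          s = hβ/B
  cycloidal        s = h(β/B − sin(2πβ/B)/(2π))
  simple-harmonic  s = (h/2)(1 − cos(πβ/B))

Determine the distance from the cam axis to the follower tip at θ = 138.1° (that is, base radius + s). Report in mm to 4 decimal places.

seg 1 [0°–119.4°] uniform, h=25: full span → s += 25 → s = 25.0000
seg 2 [119.4°–183.9°] simple-harmonic, h=-13: θ=138.1° here. β=18.7, B=64.5. -13/2·(1 − cos(π·0.2899)) = -2.5149 → s = 22.4851
radial distance = base radius + s = 47 + 22.4851 = 69.4851

69.4851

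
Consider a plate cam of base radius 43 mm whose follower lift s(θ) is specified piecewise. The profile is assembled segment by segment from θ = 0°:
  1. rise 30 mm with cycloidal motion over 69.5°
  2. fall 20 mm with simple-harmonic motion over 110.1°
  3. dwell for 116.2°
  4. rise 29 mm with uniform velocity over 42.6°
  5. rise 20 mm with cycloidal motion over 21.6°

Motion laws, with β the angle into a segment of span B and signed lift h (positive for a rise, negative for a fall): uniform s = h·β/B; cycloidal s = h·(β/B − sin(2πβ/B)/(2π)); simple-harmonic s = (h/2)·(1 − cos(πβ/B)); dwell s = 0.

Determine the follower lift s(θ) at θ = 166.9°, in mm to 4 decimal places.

seg 1 [0°–69.5°] cycloidal, h=30: full span → s += 30 → s = 30.0000
seg 2 [69.5°–179.6°] simple-harmonic, h=-20: θ=166.9° here. β=97.4, B=110.1. -20/2·(1 − cos(π·0.8847)) = -19.3506 → s = 10.6494

10.6494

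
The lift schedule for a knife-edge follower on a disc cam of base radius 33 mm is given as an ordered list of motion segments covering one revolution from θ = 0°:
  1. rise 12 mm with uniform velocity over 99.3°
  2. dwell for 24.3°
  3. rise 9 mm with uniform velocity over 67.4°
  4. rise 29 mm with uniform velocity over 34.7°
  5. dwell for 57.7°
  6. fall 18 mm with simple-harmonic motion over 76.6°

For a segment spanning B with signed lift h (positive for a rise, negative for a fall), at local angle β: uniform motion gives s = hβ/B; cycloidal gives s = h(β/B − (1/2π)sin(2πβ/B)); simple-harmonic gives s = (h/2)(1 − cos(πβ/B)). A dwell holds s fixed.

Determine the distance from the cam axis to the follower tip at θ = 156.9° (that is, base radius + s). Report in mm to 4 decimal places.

seg 1 [0°–99.3°] uniform, h=12: full span → s += 12 → s = 12.0000
seg 2 [99.3°–123.6°] dwell: s stays 12.0000
seg 3 [123.6°–191°] uniform, h=9: θ=156.9° here. β=33.3, B=67.4. 9·33.3/67.4 = 4.4466 → s = 16.4466
radial distance = base radius + s = 33 + 16.4466 = 49.4466

49.4466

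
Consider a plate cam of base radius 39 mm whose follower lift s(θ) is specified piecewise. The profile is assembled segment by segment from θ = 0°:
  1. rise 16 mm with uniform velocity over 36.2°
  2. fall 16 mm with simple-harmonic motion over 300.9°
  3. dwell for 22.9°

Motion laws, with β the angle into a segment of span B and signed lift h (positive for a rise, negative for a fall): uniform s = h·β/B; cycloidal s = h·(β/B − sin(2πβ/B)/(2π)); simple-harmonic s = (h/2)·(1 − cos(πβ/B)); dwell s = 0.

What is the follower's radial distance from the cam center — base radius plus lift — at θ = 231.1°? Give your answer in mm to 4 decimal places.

seg 1 [0°–36.2°] uniform, h=16: full span → s += 16 → s = 16.0000
seg 2 [36.2°–337.1°] simple-harmonic, h=-16: θ=231.1° here. β=194.9, B=300.9. -16/2·(1 − cos(π·0.6477)) = -11.5809 → s = 4.4191
radial distance = base radius + s = 39 + 4.4191 = 43.4191

43.4191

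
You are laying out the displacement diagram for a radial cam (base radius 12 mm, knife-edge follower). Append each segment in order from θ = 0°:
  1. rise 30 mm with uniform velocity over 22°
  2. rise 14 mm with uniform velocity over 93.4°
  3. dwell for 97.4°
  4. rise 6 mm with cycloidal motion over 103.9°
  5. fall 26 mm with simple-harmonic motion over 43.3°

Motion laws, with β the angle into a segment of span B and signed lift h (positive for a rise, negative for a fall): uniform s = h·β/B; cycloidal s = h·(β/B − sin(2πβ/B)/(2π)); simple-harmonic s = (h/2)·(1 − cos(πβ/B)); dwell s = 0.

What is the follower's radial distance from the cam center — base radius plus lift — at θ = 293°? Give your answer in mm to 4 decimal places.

seg 1 [0°–22°] uniform, h=30: full span → s += 30 → s = 30.0000
seg 2 [22°–115.4°] uniform, h=14: full span → s += 14 → s = 44.0000
seg 3 [115.4°–212.8°] dwell: s stays 44.0000
seg 4 [212.8°–316.7°] cycloidal, h=6: θ=293° here. β=80.2, B=103.9. 6·(0.7719 − sin(2π·0.7719)/(2π)) = 5.5773 → s = 49.5773
radial distance = base radius + s = 12 + 49.5773 = 61.5773

61.5773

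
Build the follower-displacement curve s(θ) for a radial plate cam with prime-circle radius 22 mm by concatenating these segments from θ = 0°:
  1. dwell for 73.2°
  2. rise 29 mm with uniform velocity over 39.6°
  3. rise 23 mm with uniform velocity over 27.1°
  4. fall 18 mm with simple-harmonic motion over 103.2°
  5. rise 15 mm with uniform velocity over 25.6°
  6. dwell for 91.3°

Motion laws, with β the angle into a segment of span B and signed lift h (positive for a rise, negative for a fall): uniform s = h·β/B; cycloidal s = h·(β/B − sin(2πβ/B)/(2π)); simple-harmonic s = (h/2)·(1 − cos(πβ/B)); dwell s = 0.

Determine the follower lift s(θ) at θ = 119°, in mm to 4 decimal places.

seg 1 [0°–73.2°] dwell: s stays 0.0000
seg 2 [73.2°–112.8°] uniform, h=29: full span → s += 29 → s = 29.0000
seg 3 [112.8°–139.9°] uniform, h=23: θ=119° here. β=6.2, B=27.1. 23·6.2/27.1 = 5.2620 → s = 34.2620

34.2620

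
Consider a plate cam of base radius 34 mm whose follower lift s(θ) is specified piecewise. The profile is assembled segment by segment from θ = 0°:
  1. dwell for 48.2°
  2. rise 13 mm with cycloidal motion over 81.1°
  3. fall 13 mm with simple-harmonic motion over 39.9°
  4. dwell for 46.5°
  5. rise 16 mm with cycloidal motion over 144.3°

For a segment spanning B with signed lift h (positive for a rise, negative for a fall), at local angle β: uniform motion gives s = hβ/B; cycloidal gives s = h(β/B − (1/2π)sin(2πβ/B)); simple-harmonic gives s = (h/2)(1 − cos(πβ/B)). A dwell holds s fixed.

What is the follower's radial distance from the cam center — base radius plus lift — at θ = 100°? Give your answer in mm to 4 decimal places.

seg 1 [0°–48.2°] dwell: s stays 0.0000
seg 2 [48.2°–129.3°] cycloidal, h=13: θ=100° here. β=51.8, B=81.1. 13·(0.6387 − sin(2π·0.6387)/(2π)) = 9.8869 → s = 9.8869
radial distance = base radius + s = 34 + 9.8869 = 43.8869

43.8869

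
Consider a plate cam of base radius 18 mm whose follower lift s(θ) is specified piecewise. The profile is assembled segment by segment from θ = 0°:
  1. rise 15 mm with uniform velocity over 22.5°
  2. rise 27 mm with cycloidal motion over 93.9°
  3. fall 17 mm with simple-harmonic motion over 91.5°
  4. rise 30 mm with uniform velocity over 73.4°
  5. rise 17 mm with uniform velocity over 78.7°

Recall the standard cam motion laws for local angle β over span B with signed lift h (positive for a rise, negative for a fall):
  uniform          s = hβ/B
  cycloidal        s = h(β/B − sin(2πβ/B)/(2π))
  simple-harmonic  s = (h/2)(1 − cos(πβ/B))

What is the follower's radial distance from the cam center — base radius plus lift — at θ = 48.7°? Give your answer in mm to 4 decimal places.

seg 1 [0°–22.5°] uniform, h=15: full span → s += 15 → s = 15.0000
seg 2 [22.5°–116.4°] cycloidal, h=27: θ=48.7° here. β=26.2, B=93.9. 27·(0.2790 − sin(2π·0.2790)/(2π)) = 3.3076 → s = 18.3076
radial distance = base radius + s = 18 + 18.3076 = 36.3076

36.3076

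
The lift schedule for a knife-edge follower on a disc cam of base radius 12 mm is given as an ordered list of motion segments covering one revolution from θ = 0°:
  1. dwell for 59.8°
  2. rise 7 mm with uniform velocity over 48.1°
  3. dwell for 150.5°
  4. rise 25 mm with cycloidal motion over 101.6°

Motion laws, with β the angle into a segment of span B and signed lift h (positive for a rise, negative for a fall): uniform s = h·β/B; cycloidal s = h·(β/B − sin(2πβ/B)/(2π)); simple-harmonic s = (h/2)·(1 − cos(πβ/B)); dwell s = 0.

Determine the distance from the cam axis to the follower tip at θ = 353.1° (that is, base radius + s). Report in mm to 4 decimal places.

seg 1 [0°–59.8°] dwell: s stays 0.0000
seg 2 [59.8°–107.9°] uniform, h=7: full span → s += 7 → s = 7.0000
seg 3 [107.9°–258.4°] dwell: s stays 7.0000
seg 4 [258.4°–360°] cycloidal, h=25: θ=353.1° here. β=94.7, B=101.6. 25·(0.9321 − sin(2π·0.9321)/(2π)) = 24.9489 → s = 31.9489
radial distance = base radius + s = 12 + 31.9489 = 43.9489

43.9489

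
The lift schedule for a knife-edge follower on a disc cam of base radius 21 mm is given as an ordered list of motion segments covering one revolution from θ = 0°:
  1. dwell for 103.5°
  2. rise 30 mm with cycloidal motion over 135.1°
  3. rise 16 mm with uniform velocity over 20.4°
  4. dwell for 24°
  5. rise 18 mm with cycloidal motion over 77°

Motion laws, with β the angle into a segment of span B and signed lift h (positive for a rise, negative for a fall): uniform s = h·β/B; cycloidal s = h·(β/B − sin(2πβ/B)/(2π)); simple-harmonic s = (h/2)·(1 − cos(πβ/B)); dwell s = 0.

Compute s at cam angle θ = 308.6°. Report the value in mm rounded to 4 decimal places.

seg 1 [0°–103.5°] dwell: s stays 0.0000
seg 2 [103.5°–238.6°] cycloidal, h=30: full span → s += 30 → s = 30.0000
seg 3 [238.6°–259°] uniform, h=16: full span → s += 16 → s = 46.0000
seg 4 [259°–283°] dwell: s stays 46.0000
seg 5 [283°–360°] cycloidal, h=18: θ=308.6° here. β=25.6, B=77. 18·(0.3325 − sin(2π·0.3325)/(2π)) = 3.4957 → s = 49.4957

49.4957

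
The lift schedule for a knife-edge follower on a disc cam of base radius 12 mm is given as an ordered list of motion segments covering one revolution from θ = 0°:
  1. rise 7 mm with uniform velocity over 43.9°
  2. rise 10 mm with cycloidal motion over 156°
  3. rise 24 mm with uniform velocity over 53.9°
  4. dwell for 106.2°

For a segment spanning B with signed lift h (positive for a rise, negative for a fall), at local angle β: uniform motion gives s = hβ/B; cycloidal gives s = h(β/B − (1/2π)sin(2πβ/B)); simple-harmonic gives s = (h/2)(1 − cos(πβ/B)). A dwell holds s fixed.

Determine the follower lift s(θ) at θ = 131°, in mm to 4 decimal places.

seg 1 [0°–43.9°] uniform, h=7: full span → s += 7 → s = 7.0000
seg 2 [43.9°–199.9°] cycloidal, h=10: θ=131° here. β=87.1, B=156. 10·(0.5583 − sin(2π·0.5583)/(2π)) = 6.1537 → s = 13.1537

13.1537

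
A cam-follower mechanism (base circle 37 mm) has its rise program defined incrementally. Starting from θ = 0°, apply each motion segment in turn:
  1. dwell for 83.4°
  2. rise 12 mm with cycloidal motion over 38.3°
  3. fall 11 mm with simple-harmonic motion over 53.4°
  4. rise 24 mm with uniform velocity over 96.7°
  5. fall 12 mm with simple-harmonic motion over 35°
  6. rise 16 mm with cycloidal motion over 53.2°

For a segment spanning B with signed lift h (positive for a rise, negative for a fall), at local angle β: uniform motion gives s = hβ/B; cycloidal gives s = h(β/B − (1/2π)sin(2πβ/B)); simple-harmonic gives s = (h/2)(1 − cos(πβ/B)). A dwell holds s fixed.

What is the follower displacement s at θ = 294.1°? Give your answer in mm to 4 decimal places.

seg 1 [0°–83.4°] dwell: s stays 0.0000
seg 2 [83.4°–121.7°] cycloidal, h=12: full span → s += 12 → s = 12.0000
seg 3 [121.7°–175.1°] simple-harmonic, h=-11: full span → s += -11 → s = 1.0000
seg 4 [175.1°–271.8°] uniform, h=24: full span → s += 24 → s = 25.0000
seg 5 [271.8°–306.8°] simple-harmonic, h=-12: θ=294.1° here. β=22.3, B=35. -12/2·(1 − cos(π·0.6371)) = -8.5058 → s = 16.4942

16.4942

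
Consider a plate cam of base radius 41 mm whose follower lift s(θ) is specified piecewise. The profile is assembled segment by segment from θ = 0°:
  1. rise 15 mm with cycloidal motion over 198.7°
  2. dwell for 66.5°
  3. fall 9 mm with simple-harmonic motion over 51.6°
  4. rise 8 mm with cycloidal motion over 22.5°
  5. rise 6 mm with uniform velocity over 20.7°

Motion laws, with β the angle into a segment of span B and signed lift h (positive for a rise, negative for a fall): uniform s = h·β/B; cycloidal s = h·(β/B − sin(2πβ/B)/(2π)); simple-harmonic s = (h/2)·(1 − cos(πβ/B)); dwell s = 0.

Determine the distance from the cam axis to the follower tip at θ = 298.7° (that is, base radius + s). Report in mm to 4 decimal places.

seg 1 [0°–198.7°] cycloidal, h=15: full span → s += 15 → s = 15.0000
seg 2 [198.7°–265.2°] dwell: s stays 15.0000
seg 3 [265.2°–316.8°] simple-harmonic, h=-9: θ=298.7° here. β=33.5, B=51.6. -9/2·(1 − cos(π·0.6492)) = -6.5332 → s = 8.4668
radial distance = base radius + s = 41 + 8.4668 = 49.4668

49.4668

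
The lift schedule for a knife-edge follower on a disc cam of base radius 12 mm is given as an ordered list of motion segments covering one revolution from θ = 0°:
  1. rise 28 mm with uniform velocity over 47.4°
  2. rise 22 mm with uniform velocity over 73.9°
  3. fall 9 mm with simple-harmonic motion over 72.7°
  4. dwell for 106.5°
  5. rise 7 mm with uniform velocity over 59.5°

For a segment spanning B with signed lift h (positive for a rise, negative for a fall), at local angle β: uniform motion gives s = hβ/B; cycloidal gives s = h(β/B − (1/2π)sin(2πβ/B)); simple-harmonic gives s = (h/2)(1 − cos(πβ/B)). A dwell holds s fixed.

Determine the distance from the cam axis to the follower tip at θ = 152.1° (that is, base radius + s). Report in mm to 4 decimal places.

seg 1 [0°–47.4°] uniform, h=28: full span → s += 28 → s = 28.0000
seg 2 [47.4°–121.3°] uniform, h=22: full span → s += 22 → s = 50.0000
seg 3 [121.3°–194°] simple-harmonic, h=-9: θ=152.1° here. β=30.8, B=72.7. -9/2·(1 − cos(π·0.4237)) = -3.4311 → s = 46.5689
radial distance = base radius + s = 12 + 46.5689 = 58.5689

58.5689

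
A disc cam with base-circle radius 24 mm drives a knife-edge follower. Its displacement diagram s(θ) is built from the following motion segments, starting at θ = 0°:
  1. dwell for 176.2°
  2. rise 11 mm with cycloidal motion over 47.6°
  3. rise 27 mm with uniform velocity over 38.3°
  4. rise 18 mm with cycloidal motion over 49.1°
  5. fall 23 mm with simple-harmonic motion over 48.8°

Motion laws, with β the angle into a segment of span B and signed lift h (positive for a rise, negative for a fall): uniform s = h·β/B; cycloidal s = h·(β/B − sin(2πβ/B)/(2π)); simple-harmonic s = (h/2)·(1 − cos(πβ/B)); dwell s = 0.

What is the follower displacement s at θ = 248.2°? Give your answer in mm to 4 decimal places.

seg 1 [0°–176.2°] dwell: s stays 0.0000
seg 2 [176.2°–223.8°] cycloidal, h=11: full span → s += 11 → s = 11.0000
seg 3 [223.8°–262.1°] uniform, h=27: θ=248.2° here. β=24.4, B=38.3. 27·24.4/38.3 = 17.2010 → s = 28.2010

28.2010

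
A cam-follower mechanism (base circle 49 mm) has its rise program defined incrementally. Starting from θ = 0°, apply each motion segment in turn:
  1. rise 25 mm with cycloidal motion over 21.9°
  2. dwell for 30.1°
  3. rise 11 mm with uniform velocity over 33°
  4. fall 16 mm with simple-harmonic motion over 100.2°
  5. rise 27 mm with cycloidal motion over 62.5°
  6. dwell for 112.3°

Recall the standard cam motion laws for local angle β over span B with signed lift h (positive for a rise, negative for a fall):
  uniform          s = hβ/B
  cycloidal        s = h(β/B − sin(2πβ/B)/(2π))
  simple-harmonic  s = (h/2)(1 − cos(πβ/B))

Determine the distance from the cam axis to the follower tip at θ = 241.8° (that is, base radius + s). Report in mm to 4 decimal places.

seg 1 [0°–21.9°] cycloidal, h=25: full span → s += 25 → s = 25.0000
seg 2 [21.9°–52°] dwell: s stays 25.0000
seg 3 [52°–85°] uniform, h=11: full span → s += 11 → s = 36.0000
seg 4 [85°–185.2°] simple-harmonic, h=-16: full span → s += -16 → s = 20.0000
seg 5 [185.2°–247.7°] cycloidal, h=27: θ=241.8° here. β=56.6, B=62.5. 27·(0.9056 − sin(2π·0.9056)/(2π)) = 26.8532 → s = 46.8532
radial distance = base radius + s = 49 + 46.8532 = 95.8532

95.8532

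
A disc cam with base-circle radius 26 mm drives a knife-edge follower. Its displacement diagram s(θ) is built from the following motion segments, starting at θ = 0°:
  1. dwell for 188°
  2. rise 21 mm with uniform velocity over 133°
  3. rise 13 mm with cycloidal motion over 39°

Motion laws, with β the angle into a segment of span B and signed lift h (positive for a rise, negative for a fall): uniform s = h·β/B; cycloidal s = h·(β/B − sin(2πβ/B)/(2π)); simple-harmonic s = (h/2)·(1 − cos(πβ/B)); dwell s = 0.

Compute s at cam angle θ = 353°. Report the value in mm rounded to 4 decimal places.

seg 1 [0°–188°] dwell: s stays 0.0000
seg 2 [188°–321°] uniform, h=21: full span → s += 21 → s = 21.0000
seg 3 [321°–360°] cycloidal, h=13: θ=353° here. β=32, B=39. 13·(0.8205 − sin(2π·0.8205)/(2π)) = 12.5359 → s = 33.5359

33.5359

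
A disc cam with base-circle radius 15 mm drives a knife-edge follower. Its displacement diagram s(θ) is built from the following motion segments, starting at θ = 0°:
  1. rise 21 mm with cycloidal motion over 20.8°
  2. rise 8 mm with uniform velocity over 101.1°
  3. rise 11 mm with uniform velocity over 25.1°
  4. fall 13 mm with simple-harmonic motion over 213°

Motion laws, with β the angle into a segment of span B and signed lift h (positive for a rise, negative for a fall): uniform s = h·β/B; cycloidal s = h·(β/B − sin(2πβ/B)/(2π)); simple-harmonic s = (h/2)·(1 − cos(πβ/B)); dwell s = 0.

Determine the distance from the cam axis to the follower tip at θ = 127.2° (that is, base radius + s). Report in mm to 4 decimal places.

seg 1 [0°–20.8°] cycloidal, h=21: full span → s += 21 → s = 21.0000
seg 2 [20.8°–121.9°] uniform, h=8: full span → s += 8 → s = 29.0000
seg 3 [121.9°–147°] uniform, h=11: θ=127.2° here. β=5.3, B=25.1. 11·5.3/25.1 = 2.3227 → s = 31.3227
radial distance = base radius + s = 15 + 31.3227 = 46.3227

46.3227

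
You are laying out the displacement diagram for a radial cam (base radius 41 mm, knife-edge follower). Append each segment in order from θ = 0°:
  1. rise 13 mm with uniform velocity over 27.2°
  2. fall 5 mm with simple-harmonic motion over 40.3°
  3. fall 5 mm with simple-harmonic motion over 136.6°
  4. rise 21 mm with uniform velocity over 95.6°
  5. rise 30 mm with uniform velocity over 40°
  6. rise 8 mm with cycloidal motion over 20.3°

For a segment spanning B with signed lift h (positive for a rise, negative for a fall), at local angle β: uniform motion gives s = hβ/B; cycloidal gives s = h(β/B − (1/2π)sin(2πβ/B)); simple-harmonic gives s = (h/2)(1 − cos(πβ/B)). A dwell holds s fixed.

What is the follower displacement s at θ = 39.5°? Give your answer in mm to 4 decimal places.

seg 1 [0°–27.2°] uniform, h=13: full span → s += 13 → s = 13.0000
seg 2 [27.2°–67.5°] simple-harmonic, h=-5: θ=39.5° here. β=12.3, B=40.3. -5/2·(1 − cos(π·0.3052)) = -1.0638 → s = 11.9362

11.9362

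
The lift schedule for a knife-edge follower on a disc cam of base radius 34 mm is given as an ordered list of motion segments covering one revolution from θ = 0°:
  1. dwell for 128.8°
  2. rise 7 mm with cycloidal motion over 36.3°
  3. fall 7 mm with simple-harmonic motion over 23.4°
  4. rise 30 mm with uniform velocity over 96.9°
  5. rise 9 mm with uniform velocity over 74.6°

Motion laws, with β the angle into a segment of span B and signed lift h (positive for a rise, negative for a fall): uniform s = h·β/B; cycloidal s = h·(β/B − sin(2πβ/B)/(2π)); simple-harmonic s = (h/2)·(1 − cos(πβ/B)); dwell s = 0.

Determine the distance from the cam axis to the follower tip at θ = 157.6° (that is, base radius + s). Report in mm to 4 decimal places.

seg 1 [0°–128.8°] dwell: s stays 0.0000
seg 2 [128.8°–165.1°] cycloidal, h=7: θ=157.6° here. β=28.8, B=36.3. 7·(0.7934 − sin(2π·0.7934)/(2π)) = 6.6267 → s = 6.6267
radial distance = base radius + s = 34 + 6.6267 = 40.6267

40.6267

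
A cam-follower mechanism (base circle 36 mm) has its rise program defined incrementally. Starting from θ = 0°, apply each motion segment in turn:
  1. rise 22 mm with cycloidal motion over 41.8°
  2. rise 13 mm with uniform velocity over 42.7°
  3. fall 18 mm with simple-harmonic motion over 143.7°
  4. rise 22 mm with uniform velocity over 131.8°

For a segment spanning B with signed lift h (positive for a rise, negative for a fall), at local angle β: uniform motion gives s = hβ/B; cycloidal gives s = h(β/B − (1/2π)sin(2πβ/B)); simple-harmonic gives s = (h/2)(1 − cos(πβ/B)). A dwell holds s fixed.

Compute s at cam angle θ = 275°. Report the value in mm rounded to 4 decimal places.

seg 1 [0°–41.8°] cycloidal, h=22: full span → s += 22 → s = 22.0000
seg 2 [41.8°–84.5°] uniform, h=13: full span → s += 13 → s = 35.0000
seg 3 [84.5°–228.2°] simple-harmonic, h=-18: full span → s += -18 → s = 17.0000
seg 4 [228.2°–360°] uniform, h=22: θ=275° here. β=46.8, B=131.8. 22·46.8/131.8 = 7.8118 → s = 24.8118

24.8118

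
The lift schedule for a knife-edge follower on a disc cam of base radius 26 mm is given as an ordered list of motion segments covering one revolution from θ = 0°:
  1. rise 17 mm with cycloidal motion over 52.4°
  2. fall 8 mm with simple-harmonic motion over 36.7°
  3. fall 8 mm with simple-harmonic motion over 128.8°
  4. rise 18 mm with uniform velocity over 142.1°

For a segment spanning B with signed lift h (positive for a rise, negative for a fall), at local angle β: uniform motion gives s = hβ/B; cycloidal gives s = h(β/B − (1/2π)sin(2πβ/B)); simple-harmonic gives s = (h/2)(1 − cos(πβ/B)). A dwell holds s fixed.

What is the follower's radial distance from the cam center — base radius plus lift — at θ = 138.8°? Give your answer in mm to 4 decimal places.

seg 1 [0°–52.4°] cycloidal, h=17: full span → s += 17 → s = 17.0000
seg 2 [52.4°–89.1°] simple-harmonic, h=-8: full span → s += -8 → s = 9.0000
seg 3 [89.1°–217.9°] simple-harmonic, h=-8: θ=138.8° here. β=49.7, B=128.8. -8/2·(1 − cos(π·0.3859)) = -2.5963 → s = 6.4037
radial distance = base radius + s = 26 + 6.4037 = 32.4037

32.4037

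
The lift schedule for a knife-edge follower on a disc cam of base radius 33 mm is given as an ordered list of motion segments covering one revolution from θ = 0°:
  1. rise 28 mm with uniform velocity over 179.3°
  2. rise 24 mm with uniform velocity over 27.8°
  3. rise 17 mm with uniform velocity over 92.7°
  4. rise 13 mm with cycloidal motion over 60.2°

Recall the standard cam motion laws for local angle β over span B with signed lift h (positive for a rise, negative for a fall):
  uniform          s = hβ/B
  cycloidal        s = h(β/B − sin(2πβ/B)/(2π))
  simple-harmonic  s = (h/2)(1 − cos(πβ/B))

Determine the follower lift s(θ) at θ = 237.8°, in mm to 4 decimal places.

seg 1 [0°–179.3°] uniform, h=28: full span → s += 28 → s = 28.0000
seg 2 [179.3°–207.1°] uniform, h=24: full span → s += 24 → s = 52.0000
seg 3 [207.1°–299.8°] uniform, h=17: θ=237.8° here. β=30.7, B=92.7. 17·30.7/92.7 = 5.6300 → s = 57.6300

57.6300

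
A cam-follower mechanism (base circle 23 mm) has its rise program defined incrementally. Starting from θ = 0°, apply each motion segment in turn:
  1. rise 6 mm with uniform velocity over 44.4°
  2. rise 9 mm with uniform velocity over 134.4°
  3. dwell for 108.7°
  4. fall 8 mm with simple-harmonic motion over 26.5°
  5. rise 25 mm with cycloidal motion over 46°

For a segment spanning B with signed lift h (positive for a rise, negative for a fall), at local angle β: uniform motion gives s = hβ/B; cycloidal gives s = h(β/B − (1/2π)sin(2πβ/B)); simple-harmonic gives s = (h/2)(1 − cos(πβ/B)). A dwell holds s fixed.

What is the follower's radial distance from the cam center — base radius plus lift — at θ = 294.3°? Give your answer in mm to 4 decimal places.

seg 1 [0°–44.4°] uniform, h=6: full span → s += 6 → s = 6.0000
seg 2 [44.4°–178.8°] uniform, h=9: full span → s += 9 → s = 15.0000
seg 3 [178.8°–287.5°] dwell: s stays 15.0000
seg 4 [287.5°–314°] simple-harmonic, h=-8: θ=294.3° here. β=6.8, B=26.5. -8/2·(1 − cos(π·0.2566)) = -1.2309 → s = 13.7691
radial distance = base radius + s = 23 + 13.7691 = 36.7691

36.7691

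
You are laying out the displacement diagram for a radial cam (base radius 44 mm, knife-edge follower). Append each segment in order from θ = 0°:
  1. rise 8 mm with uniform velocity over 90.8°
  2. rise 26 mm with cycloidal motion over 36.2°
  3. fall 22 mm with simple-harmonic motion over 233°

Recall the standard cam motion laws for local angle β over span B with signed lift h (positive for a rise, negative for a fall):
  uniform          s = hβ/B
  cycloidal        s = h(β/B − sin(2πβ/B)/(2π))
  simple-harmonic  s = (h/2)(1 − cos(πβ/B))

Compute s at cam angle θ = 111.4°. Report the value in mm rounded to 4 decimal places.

seg 1 [0°–90.8°] uniform, h=8: full span → s += 8 → s = 8.0000
seg 2 [90.8°–127°] cycloidal, h=26: θ=111.4° here. β=20.6, B=36.2. 26·(0.5691 − sin(2π·0.5691)/(2π)) = 16.5353 → s = 24.5353

24.5353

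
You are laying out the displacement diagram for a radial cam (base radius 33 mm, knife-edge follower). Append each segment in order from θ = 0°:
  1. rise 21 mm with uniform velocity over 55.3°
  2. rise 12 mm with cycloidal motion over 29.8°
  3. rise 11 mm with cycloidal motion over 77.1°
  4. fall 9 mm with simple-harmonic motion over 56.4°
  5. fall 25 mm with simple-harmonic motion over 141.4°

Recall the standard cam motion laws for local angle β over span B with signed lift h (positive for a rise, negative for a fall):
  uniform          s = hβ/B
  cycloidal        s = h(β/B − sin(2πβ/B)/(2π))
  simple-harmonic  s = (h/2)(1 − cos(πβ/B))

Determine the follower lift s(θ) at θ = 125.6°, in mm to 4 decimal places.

seg 1 [0°–55.3°] uniform, h=21: full span → s += 21 → s = 21.0000
seg 2 [55.3°–85.1°] cycloidal, h=12: full span → s += 12 → s = 33.0000
seg 3 [85.1°–162.2°] cycloidal, h=11: θ=125.6° here. β=40.5, B=77.1. 11·(0.5253 − sin(2π·0.5253)/(2π)) = 6.0553 → s = 39.0553

39.0553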